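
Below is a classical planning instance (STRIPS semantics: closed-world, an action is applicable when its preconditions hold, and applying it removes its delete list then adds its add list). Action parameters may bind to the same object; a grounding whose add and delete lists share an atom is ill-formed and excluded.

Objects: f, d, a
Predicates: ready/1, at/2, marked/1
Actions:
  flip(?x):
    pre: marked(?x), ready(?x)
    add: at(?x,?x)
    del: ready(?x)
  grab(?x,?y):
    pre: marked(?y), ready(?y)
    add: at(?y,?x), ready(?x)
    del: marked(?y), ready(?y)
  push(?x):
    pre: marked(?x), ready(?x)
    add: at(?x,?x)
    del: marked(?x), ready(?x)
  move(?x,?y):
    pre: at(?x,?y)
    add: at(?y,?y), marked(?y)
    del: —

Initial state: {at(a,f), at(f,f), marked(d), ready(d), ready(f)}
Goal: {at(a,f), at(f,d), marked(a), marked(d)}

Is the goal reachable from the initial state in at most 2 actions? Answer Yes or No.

1. grab(a,d)  →  {at(a,f), at(d,a), at(f,f), ready(a), ready(f)}
2. move(f,f)  →  {at(a,f), at(d,a), at(f,f), marked(f), ready(a), ready(f)}
3. grab(d,f)  →  {at(a,f), at(d,a), at(f,d), at(f,f), ready(a), ready(d)}
4. move(f,d)  →  {at(a,f), at(d,a), at(d,d), at(f,d), at(f,f), marked(d), ready(a), ready(d)}
5. move(d,a)  →  {at(a,a), at(a,f), at(d,a), at(d,d), at(f,d), at(f,f), marked(a), marked(d), ready(a), ready(d)}
optimal plan length = 5; 5 > 2

No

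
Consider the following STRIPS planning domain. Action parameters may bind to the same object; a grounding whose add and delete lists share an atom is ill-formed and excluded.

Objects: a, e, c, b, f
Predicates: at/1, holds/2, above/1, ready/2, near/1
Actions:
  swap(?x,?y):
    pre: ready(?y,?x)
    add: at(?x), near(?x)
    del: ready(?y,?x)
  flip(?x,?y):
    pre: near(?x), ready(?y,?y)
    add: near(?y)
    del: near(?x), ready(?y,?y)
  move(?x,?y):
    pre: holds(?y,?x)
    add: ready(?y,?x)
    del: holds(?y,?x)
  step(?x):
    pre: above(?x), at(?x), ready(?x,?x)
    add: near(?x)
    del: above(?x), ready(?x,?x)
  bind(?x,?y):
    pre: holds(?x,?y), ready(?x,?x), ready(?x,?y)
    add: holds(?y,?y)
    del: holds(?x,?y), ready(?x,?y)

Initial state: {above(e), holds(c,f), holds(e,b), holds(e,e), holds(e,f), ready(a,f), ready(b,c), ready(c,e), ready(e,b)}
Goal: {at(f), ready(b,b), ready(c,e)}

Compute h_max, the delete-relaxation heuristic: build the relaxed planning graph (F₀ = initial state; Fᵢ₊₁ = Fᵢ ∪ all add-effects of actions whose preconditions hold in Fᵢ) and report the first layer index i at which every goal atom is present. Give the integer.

F0 = init (9 atoms)
F1 = F0 ∪ {at(b), at(c), at(e), at(f), near(b), near(c), near(e), near(f), ready(c,f), ready(e,e), ready(e,f)}  (20 atoms)
F2 = F1 ∪ {holds(b,b), holds(f,f)}  (22 atoms)
F3 = F2 ∪ {ready(b,b), ready(f,f)}  (24 atoms)
goal ⊆ F3  ⇒  h_max = 3

3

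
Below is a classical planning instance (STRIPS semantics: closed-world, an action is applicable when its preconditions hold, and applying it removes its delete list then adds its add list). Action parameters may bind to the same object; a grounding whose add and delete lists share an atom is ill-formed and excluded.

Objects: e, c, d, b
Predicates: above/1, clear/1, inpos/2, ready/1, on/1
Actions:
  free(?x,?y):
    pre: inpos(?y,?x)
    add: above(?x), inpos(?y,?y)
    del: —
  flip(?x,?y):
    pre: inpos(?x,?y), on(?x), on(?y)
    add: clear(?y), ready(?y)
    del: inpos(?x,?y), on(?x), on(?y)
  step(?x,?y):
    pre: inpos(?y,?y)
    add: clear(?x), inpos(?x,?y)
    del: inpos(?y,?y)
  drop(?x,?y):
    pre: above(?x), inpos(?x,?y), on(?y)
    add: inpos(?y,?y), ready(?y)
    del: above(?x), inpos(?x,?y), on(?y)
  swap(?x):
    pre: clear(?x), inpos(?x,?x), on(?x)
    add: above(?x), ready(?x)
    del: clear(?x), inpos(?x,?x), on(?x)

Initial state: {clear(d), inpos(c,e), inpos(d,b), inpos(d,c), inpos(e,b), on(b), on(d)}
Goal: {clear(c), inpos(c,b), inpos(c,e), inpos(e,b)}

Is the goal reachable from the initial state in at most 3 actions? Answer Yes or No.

No

1. free(e,c)  →  {above(e), clear(d), inpos(c,c), inpos(c,e), inpos(d,b), inpos(d,c), inpos(e,b), on(b), on(d)}
2. step(b,c)  →  {above(e), clear(b), clear(d), inpos(b,c), inpos(c,e), inpos(d,b), inpos(d,c), inpos(e,b), on(b), on(d)}
3. free(c,b)  →  {above(c), above(e), clear(b), clear(d), inpos(b,b), inpos(b,c), inpos(c,e), inpos(d,b), inpos(d,c), inpos(e,b), on(b), on(d)}
4. step(c,b)  →  {above(c), above(e), clear(b), clear(c), clear(d), inpos(b,c), inpos(c,b), inpos(c,e), inpos(d,b), inpos(d,c), inpos(e,b), on(b), on(d)}
optimal plan length = 4; 4 > 3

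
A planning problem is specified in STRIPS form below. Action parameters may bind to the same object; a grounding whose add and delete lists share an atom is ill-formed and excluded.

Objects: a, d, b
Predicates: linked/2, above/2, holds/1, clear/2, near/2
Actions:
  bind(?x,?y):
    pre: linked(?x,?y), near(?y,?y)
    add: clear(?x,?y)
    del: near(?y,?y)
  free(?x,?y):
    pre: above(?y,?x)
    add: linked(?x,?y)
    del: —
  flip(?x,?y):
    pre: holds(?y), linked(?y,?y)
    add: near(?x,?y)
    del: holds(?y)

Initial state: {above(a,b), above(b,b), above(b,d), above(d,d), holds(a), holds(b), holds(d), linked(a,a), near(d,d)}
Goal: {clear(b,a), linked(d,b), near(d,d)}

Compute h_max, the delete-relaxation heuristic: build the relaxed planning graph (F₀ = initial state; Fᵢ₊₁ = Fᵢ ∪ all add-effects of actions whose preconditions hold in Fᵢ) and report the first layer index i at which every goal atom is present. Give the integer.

F0 = init (9 atoms)
F1 = F0 ∪ {linked(b,a), linked(b,b), linked(d,b), linked(d,d), near(a,a), near(b,a), near(d,a)}  (16 atoms)
F2 = F1 ∪ {clear(a,a), clear(b,a), clear(d,d), near(a,b), near(a,d), near(b,b), near(b,d), near(d,b)}  (24 atoms)
goal ⊆ F2  ⇒  h_max = 2

2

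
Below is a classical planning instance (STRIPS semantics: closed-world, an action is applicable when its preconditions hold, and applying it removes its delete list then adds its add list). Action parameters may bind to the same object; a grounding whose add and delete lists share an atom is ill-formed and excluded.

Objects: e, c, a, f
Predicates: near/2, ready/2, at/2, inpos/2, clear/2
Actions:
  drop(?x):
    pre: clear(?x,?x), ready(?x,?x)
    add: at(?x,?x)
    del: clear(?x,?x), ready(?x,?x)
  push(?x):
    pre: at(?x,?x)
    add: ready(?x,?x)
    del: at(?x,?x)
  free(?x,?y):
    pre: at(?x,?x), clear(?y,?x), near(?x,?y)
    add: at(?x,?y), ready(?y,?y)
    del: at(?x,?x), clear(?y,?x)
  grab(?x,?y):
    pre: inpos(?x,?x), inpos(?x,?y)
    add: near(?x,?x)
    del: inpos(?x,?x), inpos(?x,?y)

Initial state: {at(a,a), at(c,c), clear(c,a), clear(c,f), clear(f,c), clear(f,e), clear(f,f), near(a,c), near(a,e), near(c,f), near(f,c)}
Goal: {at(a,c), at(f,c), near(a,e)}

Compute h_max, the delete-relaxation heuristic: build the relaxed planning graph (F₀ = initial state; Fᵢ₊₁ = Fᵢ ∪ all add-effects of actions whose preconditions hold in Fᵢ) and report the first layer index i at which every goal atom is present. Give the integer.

F0 = init (11 atoms)
F1 = F0 ∪ {at(a,c), at(c,f), ready(a,a), ready(c,c), ready(f,f)}  (16 atoms)
F2 = F1 ∪ {at(f,f)}  (17 atoms)
F3 = F2 ∪ {at(f,c)}  (18 atoms)
goal ⊆ F3  ⇒  h_max = 3

3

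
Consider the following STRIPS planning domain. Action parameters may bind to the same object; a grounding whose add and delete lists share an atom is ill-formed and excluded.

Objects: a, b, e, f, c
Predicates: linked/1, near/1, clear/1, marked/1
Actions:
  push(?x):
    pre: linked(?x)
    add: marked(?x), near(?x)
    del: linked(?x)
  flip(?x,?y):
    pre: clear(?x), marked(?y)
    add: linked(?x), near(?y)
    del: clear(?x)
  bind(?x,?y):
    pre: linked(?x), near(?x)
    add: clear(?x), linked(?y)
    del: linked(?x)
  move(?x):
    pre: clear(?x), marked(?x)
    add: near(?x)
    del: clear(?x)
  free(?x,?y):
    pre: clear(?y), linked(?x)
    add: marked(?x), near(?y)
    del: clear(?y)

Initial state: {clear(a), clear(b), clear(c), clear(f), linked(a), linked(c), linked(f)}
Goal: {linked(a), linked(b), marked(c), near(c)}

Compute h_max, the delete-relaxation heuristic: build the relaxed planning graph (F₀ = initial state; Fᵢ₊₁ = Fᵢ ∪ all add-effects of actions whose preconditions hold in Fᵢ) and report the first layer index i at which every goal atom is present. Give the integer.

F0 = init (7 atoms)
F1 = F0 ∪ {marked(a), marked(c), marked(f), near(a), near(b), near(c), near(f)}  (14 atoms)
F2 = F1 ∪ {linked(b), linked(e)}  (16 atoms)
goal ⊆ F2  ⇒  h_max = 2

2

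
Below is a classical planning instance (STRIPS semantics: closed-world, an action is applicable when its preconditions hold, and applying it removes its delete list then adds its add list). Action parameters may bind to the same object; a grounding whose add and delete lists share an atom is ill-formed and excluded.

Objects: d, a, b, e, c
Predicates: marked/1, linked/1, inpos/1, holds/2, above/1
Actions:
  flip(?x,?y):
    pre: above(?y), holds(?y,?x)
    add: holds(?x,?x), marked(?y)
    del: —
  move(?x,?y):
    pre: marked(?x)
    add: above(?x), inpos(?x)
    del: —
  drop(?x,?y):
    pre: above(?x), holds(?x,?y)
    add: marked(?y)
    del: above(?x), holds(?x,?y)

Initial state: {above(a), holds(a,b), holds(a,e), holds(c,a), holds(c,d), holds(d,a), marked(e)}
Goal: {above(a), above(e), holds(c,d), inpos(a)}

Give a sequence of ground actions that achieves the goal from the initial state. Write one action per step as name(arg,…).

flip(b,a); move(a,d); move(e,d)

1. flip(b,a)  →  {above(a), holds(a,b), holds(a,e), holds(b,b), holds(c,a), holds(c,d), holds(d,a), marked(a), marked(e)}
2. move(a,d)  →  {above(a), holds(a,b), holds(a,e), holds(b,b), holds(c,a), holds(c,d), holds(d,a), inpos(a), marked(a), marked(e)}
3. move(e,d)  →  {above(a), above(e), holds(a,b), holds(a,e), holds(b,b), holds(c,a), holds(c,d), holds(d,a), inpos(a), inpos(e), marked(a), marked(e)}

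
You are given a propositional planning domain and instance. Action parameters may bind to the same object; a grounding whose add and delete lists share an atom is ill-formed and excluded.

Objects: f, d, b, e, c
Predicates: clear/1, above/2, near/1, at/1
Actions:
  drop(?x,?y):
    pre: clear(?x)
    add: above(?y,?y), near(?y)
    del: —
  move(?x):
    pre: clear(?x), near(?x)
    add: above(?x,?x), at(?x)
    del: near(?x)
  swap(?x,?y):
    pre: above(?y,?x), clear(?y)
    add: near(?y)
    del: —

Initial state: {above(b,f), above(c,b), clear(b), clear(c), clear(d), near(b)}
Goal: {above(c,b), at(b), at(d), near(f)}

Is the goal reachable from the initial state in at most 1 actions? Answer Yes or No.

1. drop(d,f)  →  {above(b,f), above(c,b), above(f,f), clear(b), clear(c), clear(d), near(b), near(f)}
2. drop(d,d)  →  {above(b,f), above(c,b), above(d,d), above(f,f), clear(b), clear(c), clear(d), near(b), near(d), near(f)}
3. move(d)  →  {above(b,f), above(c,b), above(d,d), above(f,f), at(d), clear(b), clear(c), clear(d), near(b), near(f)}
4. move(b)  →  {above(b,b), above(b,f), above(c,b), above(d,d), above(f,f), at(b), at(d), clear(b), clear(c), clear(d), near(f)}
optimal plan length = 4; 4 > 1

No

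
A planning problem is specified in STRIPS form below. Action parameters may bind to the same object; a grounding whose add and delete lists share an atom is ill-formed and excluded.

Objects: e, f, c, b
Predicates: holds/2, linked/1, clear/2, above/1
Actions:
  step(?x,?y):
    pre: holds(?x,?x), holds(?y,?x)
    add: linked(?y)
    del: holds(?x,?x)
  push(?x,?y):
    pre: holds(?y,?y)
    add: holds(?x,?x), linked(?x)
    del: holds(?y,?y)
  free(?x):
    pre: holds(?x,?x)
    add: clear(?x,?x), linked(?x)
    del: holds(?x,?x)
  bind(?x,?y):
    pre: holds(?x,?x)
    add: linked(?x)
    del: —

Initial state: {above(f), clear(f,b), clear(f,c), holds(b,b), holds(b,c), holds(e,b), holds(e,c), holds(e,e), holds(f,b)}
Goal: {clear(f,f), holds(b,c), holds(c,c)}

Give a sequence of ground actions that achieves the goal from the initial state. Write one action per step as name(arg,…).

push(f,e); push(c,b); free(f)

1. push(f,e)  →  {above(f), clear(f,b), clear(f,c), holds(b,b), holds(b,c), holds(e,b), holds(e,c), holds(f,b), holds(f,f), linked(f)}
2. push(c,b)  →  {above(f), clear(f,b), clear(f,c), holds(b,c), holds(c,c), holds(e,b), holds(e,c), holds(f,b), holds(f,f), linked(c), linked(f)}
3. free(f)  →  {above(f), clear(f,b), clear(f,c), clear(f,f), holds(b,c), holds(c,c), holds(e,b), holds(e,c), holds(f,b), linked(c), linked(f)}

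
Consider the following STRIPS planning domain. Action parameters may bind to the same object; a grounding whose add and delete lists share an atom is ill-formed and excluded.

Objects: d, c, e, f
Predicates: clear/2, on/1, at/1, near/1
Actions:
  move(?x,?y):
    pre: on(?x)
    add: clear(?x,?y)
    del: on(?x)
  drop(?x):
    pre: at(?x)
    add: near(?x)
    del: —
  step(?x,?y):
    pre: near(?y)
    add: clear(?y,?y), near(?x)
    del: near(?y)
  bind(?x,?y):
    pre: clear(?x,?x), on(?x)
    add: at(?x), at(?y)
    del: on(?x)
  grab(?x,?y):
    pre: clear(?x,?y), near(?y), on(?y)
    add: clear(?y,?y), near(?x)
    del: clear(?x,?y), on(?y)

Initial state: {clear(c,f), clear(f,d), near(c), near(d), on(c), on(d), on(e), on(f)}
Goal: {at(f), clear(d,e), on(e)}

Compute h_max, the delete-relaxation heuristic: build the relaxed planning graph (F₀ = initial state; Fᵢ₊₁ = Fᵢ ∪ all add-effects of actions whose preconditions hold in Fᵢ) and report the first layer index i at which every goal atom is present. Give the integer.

2

F0 = init (8 atoms)
F1 = F0 ∪ {clear(c,c), clear(c,d), clear(c,e), clear(d,c), clear(d,d), clear(d,e), clear(d,f), clear(e,c), clear(e,d), clear(e,e), clear(e,f), clear(f,c), clear(f,e), clear(f,f), near(e), near(f)}  (24 atoms)
F2 = F1 ∪ {at(c), at(d), at(e), at(f)}  (28 atoms)
goal ⊆ F2  ⇒  h_max = 2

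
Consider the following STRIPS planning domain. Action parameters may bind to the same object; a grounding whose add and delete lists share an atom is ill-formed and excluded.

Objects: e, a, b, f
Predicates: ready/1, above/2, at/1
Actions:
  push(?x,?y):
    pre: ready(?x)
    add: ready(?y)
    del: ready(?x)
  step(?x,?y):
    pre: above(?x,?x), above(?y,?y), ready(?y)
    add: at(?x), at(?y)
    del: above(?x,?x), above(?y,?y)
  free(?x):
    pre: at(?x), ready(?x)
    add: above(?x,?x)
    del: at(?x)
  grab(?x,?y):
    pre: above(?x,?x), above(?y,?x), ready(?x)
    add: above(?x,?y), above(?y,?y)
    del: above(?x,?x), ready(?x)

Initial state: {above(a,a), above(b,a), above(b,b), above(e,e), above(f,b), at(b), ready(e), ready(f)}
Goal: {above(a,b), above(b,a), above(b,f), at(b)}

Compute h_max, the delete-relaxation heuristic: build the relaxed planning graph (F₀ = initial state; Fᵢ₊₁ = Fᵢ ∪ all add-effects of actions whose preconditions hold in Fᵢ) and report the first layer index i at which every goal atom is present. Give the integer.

2

F0 = init (8 atoms)
F1 = F0 ∪ {at(a), at(e), ready(a), ready(b)}  (12 atoms)
F2 = F1 ∪ {above(a,b), above(b,f), above(f,f)}  (15 atoms)
goal ⊆ F2  ⇒  h_max = 2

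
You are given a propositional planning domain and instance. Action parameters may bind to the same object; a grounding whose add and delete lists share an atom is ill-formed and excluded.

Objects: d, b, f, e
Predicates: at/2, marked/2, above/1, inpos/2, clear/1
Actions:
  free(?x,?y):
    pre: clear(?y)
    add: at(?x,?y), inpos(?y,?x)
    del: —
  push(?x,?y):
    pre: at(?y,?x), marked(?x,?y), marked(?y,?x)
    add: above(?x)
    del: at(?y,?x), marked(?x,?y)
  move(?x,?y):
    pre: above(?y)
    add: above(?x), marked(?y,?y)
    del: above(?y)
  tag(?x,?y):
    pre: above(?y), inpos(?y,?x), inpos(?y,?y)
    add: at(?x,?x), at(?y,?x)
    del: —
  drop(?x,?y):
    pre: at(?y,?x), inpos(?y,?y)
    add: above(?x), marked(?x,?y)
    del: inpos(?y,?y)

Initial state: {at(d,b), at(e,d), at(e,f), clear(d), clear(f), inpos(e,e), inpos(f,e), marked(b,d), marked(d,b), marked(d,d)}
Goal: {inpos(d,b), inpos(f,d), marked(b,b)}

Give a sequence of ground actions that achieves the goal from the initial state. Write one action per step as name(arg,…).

1. free(d,f)  →  {at(d,b), at(d,f), at(e,d), at(e,f), clear(d), clear(f), inpos(e,e), inpos(f,d), inpos(f,e), marked(b,d), marked(d,b), marked(d,d)}
2. free(b,d)  →  {at(b,d), at(d,b), at(d,f), at(e,d), at(e,f), clear(d), clear(f), inpos(d,b), inpos(e,e), inpos(f,d), inpos(f,e), marked(b,d), marked(d,b), marked(d,d)}
3. push(b,d)  →  {above(b), at(b,d), at(d,f), at(e,d), at(e,f), clear(d), clear(f), inpos(d,b), inpos(e,e), inpos(f,d), inpos(f,e), marked(d,b), marked(d,d)}
4. move(d,b)  →  {above(d), at(b,d), at(d,f), at(e,d), at(e,f), clear(d), clear(f), inpos(d,b), inpos(e,e), inpos(f,d), inpos(f,e), marked(b,b), marked(d,b), marked(d,d)}

free(d,f); free(b,d); push(b,d); move(d,b)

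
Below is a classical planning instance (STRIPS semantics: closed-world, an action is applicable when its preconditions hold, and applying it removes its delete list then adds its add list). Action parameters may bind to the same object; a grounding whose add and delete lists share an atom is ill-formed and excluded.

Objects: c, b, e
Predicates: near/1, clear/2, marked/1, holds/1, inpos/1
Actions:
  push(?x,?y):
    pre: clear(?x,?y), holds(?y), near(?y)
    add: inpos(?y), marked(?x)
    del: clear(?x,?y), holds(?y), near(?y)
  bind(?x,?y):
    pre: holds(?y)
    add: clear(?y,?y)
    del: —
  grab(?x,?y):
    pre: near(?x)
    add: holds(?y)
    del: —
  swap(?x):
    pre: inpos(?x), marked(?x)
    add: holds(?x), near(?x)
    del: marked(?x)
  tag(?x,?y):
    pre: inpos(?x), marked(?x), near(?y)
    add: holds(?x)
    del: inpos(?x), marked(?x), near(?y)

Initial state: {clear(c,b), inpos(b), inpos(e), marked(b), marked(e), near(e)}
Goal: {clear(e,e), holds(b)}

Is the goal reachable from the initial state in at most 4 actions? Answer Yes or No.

1. grab(e,b)  →  {clear(c,b), holds(b), inpos(b), inpos(e), marked(b), marked(e), near(e)}
2. grab(e,e)  →  {clear(c,b), holds(b), holds(e), inpos(b), inpos(e), marked(b), marked(e), near(e)}
3. bind(c,e)  →  {clear(c,b), clear(e,e), holds(b), holds(e), inpos(b), inpos(e), marked(b), marked(e), near(e)}
optimal plan length = 3; 3 ≤ 4

Yes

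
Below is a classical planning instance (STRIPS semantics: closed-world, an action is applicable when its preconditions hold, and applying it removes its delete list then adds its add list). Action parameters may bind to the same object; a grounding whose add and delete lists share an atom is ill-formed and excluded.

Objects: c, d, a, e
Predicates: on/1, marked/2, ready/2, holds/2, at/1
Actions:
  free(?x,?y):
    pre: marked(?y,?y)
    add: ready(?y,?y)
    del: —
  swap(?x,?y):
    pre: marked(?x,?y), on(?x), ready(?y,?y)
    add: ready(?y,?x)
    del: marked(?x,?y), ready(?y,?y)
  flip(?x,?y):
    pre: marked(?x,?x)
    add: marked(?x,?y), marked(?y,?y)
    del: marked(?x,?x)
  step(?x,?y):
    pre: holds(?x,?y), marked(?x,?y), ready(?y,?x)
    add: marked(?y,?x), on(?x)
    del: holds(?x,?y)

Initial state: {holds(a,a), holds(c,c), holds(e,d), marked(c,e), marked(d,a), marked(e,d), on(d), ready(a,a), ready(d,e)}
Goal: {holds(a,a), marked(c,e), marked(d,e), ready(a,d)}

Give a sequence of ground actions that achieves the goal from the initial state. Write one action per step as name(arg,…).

1. swap(d,a)  →  {holds(a,a), holds(c,c), holds(e,d), marked(c,e), marked(e,d), on(d), ready(a,d), ready(d,e)}
2. step(e,d)  →  {holds(a,a), holds(c,c), marked(c,e), marked(d,e), marked(e,d), on(d), on(e), ready(a,d), ready(d,e)}

swap(d,a); step(e,d)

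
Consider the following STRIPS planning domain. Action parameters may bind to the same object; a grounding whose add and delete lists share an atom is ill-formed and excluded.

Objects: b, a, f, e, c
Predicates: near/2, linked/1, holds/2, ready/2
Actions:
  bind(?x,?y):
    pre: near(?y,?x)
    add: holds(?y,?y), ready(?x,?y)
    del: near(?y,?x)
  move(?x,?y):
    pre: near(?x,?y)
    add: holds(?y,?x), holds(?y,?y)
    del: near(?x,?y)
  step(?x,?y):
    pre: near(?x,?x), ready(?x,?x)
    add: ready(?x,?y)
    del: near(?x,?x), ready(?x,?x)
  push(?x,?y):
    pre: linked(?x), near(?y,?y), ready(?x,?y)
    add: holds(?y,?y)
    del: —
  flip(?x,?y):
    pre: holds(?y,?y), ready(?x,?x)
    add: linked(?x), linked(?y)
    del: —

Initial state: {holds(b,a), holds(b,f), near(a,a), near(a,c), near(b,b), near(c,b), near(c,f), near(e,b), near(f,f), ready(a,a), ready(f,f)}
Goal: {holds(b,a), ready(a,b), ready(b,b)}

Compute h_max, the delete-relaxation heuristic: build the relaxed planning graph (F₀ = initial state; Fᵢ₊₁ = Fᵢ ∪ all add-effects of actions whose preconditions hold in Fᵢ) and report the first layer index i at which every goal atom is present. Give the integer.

F0 = init (11 atoms)
F1 = F0 ∪ {holds(a,a), holds(b,b), holds(b,c), holds(b,e), holds(c,a), holds(c,c), holds(e,e), holds(f,c), holds(f,f), ready(a,b), ready(a,c), ready(a,e), ready(a,f), ready(b,b), ready(b,c), ready(b,e), ready(c,a), ready(f,a), ready(f,b), ready(f,c), ready(f,e)}  (32 atoms)
goal ⊆ F1  ⇒  h_max = 1

1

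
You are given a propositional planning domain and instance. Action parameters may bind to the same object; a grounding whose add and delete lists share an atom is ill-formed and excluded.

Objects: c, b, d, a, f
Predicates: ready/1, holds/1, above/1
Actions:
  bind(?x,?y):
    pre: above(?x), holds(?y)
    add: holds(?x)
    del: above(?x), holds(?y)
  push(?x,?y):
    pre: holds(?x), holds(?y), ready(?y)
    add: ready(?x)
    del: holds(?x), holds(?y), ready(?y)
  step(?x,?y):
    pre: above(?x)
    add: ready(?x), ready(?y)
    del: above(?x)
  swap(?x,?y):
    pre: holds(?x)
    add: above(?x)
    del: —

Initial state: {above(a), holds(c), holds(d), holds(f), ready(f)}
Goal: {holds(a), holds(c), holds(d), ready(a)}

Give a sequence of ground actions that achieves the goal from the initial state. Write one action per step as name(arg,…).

1. bind(a,f)  →  {holds(a), holds(c), holds(d), ready(f)}
2. swap(c,c)  →  {above(c), holds(a), holds(c), holds(d), ready(f)}
3. step(c,a)  →  {holds(a), holds(c), holds(d), ready(a), ready(c), ready(f)}

bind(a,f); swap(c,c); step(c,a)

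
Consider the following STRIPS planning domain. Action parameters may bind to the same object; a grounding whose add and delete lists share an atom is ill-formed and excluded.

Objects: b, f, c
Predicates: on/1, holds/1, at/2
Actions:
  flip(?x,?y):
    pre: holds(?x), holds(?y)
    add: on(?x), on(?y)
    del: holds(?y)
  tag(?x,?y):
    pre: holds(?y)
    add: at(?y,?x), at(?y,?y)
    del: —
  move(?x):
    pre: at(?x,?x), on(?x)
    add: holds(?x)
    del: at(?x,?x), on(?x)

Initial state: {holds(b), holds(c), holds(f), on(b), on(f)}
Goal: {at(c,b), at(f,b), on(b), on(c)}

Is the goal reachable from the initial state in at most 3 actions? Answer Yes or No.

1. flip(c,b)  →  {holds(c), holds(f), on(b), on(c), on(f)}
2. tag(b,f)  →  {at(f,b), at(f,f), holds(c), holds(f), on(b), on(c), on(f)}
3. tag(b,c)  →  {at(c,b), at(c,c), at(f,b), at(f,f), holds(c), holds(f), on(b), on(c), on(f)}
optimal plan length = 3; 3 ≤ 3

Yes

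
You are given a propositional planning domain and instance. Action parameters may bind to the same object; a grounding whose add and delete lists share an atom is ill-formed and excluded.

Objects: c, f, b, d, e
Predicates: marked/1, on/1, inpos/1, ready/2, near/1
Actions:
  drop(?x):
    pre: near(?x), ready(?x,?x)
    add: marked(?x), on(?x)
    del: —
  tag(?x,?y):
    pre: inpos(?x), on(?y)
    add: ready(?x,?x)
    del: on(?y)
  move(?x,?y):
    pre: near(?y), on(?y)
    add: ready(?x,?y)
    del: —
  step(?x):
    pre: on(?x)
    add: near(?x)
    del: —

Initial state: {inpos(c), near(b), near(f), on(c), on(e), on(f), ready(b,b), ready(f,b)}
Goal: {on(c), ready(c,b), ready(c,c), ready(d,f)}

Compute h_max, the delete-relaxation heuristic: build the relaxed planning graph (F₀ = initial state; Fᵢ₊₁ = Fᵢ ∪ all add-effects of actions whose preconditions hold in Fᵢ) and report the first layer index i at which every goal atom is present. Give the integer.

F0 = init (8 atoms)
F1 = F0 ∪ {marked(b), near(c), near(e), on(b), ready(b,f), ready(c,c), ready(c,f), ready(d,f), ready(e,f), ready(f,f)}  (18 atoms)
F2 = F1 ∪ {marked(c), marked(f), ready(b,c), ready(b,e), ready(c,b), ready(c,e), ready(d,b), ready(d,c), ready(d,e), ready(e,b), ready(e,c), ready(e,e), ready(f,c), ready(f,e)}  (32 atoms)
goal ⊆ F2  ⇒  h_max = 2

2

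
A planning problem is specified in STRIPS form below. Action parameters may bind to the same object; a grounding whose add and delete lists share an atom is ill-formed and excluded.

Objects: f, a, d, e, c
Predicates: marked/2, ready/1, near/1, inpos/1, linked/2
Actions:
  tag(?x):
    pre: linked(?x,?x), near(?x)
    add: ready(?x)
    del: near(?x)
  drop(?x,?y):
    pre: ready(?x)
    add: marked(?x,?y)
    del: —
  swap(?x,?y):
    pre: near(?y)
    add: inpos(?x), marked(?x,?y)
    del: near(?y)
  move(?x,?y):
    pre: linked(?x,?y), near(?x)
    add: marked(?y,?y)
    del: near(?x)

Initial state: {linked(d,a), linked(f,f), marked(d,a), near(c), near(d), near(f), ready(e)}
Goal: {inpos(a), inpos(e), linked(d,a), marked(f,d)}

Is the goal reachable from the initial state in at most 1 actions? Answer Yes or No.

1. swap(f,d)  →  {inpos(f), linked(d,a), linked(f,f), marked(d,a), marked(f,d), near(c), near(f), ready(e)}
2. swap(a,f)  →  {inpos(a), inpos(f), linked(d,a), linked(f,f), marked(a,f), marked(d,a), marked(f,d), near(c), ready(e)}
3. swap(e,c)  →  {inpos(a), inpos(e), inpos(f), linked(d,a), linked(f,f), marked(a,f), marked(d,a), marked(e,c), marked(f,d), ready(e)}
optimal plan length = 3; 3 > 1

No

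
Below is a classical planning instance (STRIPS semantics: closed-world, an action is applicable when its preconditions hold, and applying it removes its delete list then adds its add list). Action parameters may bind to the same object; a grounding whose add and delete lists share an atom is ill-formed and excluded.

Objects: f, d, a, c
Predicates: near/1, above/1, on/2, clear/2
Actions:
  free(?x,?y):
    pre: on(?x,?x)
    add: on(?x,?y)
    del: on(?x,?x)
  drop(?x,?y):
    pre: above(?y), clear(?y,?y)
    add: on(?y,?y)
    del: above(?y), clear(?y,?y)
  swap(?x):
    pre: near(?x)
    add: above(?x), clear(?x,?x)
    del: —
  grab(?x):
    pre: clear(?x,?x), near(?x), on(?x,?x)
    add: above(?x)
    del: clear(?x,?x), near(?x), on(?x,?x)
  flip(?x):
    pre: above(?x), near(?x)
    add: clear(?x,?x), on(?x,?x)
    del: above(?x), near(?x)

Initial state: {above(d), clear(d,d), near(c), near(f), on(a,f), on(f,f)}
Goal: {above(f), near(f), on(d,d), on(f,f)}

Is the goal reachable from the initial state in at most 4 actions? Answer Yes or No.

Yes

1. drop(f,d)  →  {near(c), near(f), on(a,f), on(d,d), on(f,f)}
2. swap(f)  →  {above(f), clear(f,f), near(c), near(f), on(a,f), on(d,d), on(f,f)}
optimal plan length = 2; 2 ≤ 4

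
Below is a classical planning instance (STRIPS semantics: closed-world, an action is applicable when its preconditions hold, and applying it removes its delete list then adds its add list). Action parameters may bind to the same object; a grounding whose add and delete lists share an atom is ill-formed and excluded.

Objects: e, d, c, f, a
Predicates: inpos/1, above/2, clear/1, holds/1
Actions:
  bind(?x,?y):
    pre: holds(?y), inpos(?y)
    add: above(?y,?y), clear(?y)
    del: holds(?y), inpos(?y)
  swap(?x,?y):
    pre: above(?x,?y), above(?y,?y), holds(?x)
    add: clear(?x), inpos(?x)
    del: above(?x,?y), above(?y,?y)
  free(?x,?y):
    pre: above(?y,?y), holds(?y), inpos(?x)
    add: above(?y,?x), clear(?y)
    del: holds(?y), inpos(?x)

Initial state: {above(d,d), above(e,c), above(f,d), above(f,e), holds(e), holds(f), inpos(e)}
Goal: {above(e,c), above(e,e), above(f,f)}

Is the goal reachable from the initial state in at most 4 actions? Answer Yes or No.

Yes

1. bind(e,e)  →  {above(d,d), above(e,c), above(e,e), above(f,d), above(f,e), clear(e), holds(f)}
2. swap(f,d)  →  {above(e,c), above(e,e), above(f,e), clear(e), clear(f), holds(f), inpos(f)}
3. bind(e,f)  →  {above(e,c), above(e,e), above(f,e), above(f,f), clear(e), clear(f)}
optimal plan length = 3; 3 ≤ 4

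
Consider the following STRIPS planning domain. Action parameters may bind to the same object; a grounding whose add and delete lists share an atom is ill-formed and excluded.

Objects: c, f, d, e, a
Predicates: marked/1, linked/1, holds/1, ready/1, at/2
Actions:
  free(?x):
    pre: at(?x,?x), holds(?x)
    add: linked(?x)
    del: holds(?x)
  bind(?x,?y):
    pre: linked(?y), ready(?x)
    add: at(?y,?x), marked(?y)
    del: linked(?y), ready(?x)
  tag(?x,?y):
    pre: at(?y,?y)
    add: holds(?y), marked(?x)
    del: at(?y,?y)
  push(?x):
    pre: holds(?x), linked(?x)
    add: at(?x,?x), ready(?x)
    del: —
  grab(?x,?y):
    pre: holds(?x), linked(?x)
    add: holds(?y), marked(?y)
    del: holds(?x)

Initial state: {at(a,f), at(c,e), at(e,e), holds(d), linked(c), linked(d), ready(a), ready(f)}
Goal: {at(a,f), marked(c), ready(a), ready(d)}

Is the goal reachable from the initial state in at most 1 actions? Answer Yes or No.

No

1. bind(f,c)  →  {at(a,f), at(c,e), at(c,f), at(e,e), holds(d), linked(d), marked(c), ready(a)}
2. push(d)  →  {at(a,f), at(c,e), at(c,f), at(d,d), at(e,e), holds(d), linked(d), marked(c), ready(a), ready(d)}
optimal plan length = 2; 2 > 1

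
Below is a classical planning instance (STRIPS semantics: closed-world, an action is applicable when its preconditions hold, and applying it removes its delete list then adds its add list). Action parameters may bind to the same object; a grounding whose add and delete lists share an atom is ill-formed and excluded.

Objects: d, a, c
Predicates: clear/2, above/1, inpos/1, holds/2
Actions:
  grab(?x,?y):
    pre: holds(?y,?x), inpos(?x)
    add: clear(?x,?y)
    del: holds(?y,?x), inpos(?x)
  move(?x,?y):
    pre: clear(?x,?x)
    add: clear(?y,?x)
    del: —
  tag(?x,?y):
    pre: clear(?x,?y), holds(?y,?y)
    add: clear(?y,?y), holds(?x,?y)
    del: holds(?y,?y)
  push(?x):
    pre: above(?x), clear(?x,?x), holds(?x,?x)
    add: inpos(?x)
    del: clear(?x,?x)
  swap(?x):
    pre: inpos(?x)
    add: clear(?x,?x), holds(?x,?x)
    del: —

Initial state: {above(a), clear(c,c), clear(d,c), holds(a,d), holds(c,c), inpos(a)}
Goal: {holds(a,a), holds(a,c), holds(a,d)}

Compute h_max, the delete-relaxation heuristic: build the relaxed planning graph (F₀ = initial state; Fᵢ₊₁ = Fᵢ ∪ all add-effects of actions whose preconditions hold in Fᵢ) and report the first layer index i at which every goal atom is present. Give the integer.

2

F0 = init (6 atoms)
F1 = F0 ∪ {clear(a,a), clear(a,c), holds(a,a), holds(d,c)}  (10 atoms)
F2 = F1 ∪ {clear(c,a), clear(d,a), holds(a,c)}  (13 atoms)
goal ⊆ F2  ⇒  h_max = 2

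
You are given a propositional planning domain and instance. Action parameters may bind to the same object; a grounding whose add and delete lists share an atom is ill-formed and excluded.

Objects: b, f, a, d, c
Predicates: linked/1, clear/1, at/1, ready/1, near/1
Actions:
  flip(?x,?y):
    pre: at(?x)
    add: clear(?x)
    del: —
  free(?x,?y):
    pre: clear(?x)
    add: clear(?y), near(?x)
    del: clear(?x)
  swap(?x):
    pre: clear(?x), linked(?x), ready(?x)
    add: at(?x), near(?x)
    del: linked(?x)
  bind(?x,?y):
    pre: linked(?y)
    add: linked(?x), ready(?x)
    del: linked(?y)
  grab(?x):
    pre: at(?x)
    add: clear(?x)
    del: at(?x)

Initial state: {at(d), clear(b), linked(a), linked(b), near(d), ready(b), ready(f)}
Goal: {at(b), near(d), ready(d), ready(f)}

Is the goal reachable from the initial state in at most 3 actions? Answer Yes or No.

1. swap(b)  →  {at(b), at(d), clear(b), linked(a), near(b), near(d), ready(b), ready(f)}
2. bind(d,a)  →  {at(b), at(d), clear(b), linked(d), near(b), near(d), ready(b), ready(d), ready(f)}
optimal plan length = 2; 2 ≤ 3

Yes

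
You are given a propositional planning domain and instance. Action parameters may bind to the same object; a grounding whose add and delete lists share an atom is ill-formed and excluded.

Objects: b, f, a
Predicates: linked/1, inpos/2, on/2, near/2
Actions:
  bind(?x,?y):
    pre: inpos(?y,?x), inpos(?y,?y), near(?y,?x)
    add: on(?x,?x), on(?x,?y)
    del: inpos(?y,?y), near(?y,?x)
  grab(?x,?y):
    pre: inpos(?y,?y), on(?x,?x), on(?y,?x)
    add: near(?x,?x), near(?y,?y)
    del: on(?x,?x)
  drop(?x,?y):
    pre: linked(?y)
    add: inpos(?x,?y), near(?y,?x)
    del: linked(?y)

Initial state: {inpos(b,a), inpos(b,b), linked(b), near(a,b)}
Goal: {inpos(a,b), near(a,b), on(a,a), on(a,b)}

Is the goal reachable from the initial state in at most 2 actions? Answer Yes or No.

Yes

1. drop(a,b)  →  {inpos(a,b), inpos(b,a), inpos(b,b), near(a,b), near(b,a)}
2. bind(a,b)  →  {inpos(a,b), inpos(b,a), near(a,b), on(a,a), on(a,b)}
optimal plan length = 2; 2 ≤ 2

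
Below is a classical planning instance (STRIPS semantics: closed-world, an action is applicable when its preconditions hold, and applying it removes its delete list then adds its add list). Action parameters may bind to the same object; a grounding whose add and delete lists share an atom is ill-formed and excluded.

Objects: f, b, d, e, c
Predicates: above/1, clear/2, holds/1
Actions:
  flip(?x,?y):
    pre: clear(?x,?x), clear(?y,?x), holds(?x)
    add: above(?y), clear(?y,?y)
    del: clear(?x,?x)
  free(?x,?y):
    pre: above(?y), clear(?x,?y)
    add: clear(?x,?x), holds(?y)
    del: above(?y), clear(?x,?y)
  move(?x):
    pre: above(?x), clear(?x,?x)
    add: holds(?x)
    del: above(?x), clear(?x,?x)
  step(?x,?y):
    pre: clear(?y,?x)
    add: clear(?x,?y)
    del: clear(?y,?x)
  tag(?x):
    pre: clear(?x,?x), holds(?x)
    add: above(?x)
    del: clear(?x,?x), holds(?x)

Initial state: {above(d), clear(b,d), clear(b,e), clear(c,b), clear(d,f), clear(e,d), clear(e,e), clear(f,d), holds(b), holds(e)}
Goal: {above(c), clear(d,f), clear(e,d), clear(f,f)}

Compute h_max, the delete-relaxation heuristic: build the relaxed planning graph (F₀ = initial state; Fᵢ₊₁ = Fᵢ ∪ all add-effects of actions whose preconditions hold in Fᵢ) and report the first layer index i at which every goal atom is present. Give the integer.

F0 = init (10 atoms)
F1 = F0 ∪ {above(b), above(e), clear(b,b), clear(b,c), clear(d,b), clear(d,e), clear(e,b), clear(f,f), holds(d)}  (19 atoms)
F2 = F1 ∪ {above(c), clear(c,c), clear(d,d)}  (22 atoms)
goal ⊆ F2  ⇒  h_max = 2

2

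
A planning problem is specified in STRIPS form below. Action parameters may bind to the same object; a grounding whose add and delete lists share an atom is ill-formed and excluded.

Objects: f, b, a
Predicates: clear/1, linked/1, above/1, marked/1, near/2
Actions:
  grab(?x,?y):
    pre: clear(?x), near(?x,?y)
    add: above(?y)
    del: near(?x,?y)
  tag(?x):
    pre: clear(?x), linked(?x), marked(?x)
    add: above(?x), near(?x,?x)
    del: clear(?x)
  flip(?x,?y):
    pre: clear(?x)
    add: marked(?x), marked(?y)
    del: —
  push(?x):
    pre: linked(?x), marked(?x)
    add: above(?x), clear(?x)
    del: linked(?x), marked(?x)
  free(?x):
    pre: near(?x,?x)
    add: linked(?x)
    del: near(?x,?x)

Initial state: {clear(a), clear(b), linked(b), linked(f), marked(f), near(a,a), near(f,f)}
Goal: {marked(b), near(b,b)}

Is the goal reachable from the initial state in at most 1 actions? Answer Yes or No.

No

1. flip(b,f)  →  {clear(a), clear(b), linked(b), linked(f), marked(b), marked(f), near(a,a), near(f,f)}
2. tag(b)  →  {above(b), clear(a), linked(b), linked(f), marked(b), marked(f), near(a,a), near(b,b), near(f,f)}
optimal plan length = 2; 2 > 1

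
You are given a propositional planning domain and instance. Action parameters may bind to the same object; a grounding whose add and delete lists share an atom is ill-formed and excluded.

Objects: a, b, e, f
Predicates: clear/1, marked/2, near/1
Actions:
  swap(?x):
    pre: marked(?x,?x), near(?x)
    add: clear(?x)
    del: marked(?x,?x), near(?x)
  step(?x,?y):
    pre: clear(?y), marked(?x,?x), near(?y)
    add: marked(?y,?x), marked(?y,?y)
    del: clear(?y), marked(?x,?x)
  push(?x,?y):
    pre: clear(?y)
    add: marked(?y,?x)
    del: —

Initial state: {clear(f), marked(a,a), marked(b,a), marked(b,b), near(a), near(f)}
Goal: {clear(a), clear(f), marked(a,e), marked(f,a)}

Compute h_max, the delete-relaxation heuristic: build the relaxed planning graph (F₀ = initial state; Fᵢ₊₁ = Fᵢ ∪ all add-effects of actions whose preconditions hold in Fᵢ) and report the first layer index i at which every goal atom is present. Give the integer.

F0 = init (6 atoms)
F1 = F0 ∪ {clear(a), marked(f,a), marked(f,b), marked(f,e), marked(f,f)}  (11 atoms)
F2 = F1 ∪ {marked(a,b), marked(a,e), marked(a,f)}  (14 atoms)
goal ⊆ F2  ⇒  h_max = 2

2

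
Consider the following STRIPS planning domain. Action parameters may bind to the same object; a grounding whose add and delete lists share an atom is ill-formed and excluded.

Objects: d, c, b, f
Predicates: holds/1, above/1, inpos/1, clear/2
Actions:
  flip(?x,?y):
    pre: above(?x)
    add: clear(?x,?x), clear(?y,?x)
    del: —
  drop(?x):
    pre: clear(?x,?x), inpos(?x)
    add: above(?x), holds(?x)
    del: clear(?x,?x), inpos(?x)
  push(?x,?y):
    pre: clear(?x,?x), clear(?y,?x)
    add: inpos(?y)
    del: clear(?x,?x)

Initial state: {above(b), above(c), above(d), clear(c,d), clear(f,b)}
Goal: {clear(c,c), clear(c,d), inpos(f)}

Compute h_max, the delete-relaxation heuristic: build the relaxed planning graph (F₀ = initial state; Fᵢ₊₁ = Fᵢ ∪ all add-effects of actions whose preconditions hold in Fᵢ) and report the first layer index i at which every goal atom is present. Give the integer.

F0 = init (5 atoms)
F1 = F0 ∪ {clear(b,b), clear(b,c), clear(b,d), clear(c,b), clear(c,c), clear(d,b), clear(d,c), clear(d,d), clear(f,c), clear(f,d)}  (15 atoms)
F2 = F1 ∪ {inpos(b), inpos(c), inpos(d), inpos(f)}  (19 atoms)
goal ⊆ F2  ⇒  h_max = 2

2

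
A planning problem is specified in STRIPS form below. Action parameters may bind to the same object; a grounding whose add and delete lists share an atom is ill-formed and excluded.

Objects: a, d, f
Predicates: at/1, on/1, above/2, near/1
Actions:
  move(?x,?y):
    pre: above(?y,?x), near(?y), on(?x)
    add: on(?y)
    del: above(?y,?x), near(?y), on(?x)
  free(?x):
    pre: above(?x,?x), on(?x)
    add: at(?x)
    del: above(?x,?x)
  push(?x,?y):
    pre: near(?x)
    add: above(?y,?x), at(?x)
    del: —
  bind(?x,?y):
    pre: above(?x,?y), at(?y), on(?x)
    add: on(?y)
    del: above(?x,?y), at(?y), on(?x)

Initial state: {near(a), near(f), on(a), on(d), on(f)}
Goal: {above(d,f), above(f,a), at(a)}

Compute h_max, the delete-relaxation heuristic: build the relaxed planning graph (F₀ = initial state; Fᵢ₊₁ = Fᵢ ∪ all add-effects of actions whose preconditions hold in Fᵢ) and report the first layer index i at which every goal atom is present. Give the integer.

F0 = init (5 atoms)
F1 = F0 ∪ {above(a,a), above(a,f), above(d,a), above(d,f), above(f,a), above(f,f), at(a), at(f)}  (13 atoms)
goal ⊆ F1  ⇒  h_max = 1

1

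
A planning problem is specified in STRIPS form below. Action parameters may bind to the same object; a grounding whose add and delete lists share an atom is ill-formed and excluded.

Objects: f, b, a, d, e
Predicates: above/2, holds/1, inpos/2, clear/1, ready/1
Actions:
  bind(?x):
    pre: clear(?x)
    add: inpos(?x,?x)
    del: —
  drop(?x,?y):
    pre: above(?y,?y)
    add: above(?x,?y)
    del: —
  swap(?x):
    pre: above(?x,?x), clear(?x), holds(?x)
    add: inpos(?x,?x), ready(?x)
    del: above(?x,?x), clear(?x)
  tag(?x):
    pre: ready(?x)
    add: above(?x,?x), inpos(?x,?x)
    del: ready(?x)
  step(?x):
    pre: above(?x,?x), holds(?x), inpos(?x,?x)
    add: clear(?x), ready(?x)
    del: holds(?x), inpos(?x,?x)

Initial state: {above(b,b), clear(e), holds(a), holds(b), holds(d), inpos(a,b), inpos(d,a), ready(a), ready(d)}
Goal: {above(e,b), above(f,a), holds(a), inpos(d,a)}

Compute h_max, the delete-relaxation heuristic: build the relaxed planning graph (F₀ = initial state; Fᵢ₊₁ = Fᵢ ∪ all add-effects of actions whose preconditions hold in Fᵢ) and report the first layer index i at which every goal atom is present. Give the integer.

2

F0 = init (9 atoms)
F1 = F0 ∪ {above(a,a), above(a,b), above(d,b), above(d,d), above(e,b), above(f,b), inpos(a,a), inpos(d,d), inpos(e,e)}  (18 atoms)
F2 = F1 ∪ {above(a,d), above(b,a), above(b,d), above(d,a), above(e,a), above(e,d), above(f,a), above(f,d), clear(a), clear(d)}  (28 atoms)
goal ⊆ F2  ⇒  h_max = 2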